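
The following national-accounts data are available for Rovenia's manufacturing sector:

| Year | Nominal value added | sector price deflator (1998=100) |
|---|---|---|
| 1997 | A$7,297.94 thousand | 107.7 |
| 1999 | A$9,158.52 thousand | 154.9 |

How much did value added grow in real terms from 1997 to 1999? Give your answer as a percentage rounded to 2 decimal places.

Real value added 1997 = 7297.94 / 1.077 = 6776.17.
Real value added 1999 = 9158.52 / 1.549 = 5912.54.
Real growth = 5912.54 / 6776.17 − 1 = -0.1275.

-12.75%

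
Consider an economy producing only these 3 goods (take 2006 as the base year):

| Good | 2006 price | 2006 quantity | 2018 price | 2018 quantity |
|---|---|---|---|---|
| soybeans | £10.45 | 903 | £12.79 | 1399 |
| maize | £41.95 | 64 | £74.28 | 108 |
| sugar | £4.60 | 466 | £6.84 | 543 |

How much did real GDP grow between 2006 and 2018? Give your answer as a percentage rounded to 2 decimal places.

Real GDP 2006 = Nominal GDP 2006 = 10.45·903 + 41.95·64 + 4.60·466 = 14264.75.
Real GDP 2018 (at 2006 prices) = 10.45·1399 + 41.95·108 + 4.60·543 = 21647.95.
Real growth = 21647.95/14264.75 − 1 = 0.5176.

51.76%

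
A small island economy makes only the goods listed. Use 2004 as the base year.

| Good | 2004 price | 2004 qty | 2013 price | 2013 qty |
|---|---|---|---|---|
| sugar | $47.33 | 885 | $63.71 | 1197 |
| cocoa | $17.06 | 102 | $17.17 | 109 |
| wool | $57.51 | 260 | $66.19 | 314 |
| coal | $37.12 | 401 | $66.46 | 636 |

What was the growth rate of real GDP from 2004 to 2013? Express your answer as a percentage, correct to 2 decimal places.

36.36%

Real GDP 2004 = Nominal GDP 2004 = 47.33·885 + 17.06·102 + 57.51·260 + 37.12·401 = 73464.89.
Real GDP 2013 (at 2004 prices) = 47.33·1197 + 17.06·109 + 57.51·314 + 37.12·636 = 100180.01.
Real growth = 100180.01/73464.89 − 1 = 0.3636.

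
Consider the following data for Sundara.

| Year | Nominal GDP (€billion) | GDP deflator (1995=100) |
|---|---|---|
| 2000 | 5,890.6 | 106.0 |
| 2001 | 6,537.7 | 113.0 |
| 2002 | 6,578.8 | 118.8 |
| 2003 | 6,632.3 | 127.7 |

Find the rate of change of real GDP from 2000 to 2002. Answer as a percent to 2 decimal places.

Real GDP 2000 = 5890.6/1.060 = 5557.17.
Real GDP 2002 = 6578.8/1.188 = 5537.71.
Change = 5537.71/5557.17 − 1 = -0.0035.

-0.35%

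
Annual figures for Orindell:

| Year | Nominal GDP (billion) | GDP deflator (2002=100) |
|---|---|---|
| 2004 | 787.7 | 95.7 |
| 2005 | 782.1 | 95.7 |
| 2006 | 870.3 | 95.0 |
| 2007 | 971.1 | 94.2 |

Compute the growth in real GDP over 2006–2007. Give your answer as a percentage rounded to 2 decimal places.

12.53%

Real GDP 2006 = 870.3/0.950 = 916.11.
Real GDP 2007 = 971.1/0.942 = 1030.89.
Change = 1030.89/916.11 − 1 = 0.1253.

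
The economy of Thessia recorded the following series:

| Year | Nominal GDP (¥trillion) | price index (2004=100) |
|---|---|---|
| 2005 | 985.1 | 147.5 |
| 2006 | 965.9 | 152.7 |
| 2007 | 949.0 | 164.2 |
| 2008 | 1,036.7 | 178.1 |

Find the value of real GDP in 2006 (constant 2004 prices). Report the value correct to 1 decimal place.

¥632.5 trillion

Real GDP 2006 = 965.9 / 1.527 = 632.55.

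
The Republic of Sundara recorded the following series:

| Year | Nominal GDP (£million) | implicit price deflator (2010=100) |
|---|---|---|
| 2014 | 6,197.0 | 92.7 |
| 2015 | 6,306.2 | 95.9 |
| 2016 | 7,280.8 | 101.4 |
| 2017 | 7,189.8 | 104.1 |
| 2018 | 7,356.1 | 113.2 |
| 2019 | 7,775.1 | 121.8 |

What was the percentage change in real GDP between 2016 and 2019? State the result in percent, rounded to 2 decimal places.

Real GDP 2016 = 7280.8/1.014 = 7180.28.
Real GDP 2019 = 7775.1/1.218 = 6383.50.
Change = 6383.50/7180.28 − 1 = -0.1110.

-11.10%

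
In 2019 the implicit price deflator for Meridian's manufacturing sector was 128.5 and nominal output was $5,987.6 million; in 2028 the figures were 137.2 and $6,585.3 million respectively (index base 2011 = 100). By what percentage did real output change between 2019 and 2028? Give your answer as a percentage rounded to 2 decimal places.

3.01%

Deflate each year: 2019 → 5987.6/1.285 = 4659.61; 2028 → 6585.3/1.372 = 4799.78.
So real output changed by 4799.78/4659.61 − 1 = 0.0301, i.e. 3.01%.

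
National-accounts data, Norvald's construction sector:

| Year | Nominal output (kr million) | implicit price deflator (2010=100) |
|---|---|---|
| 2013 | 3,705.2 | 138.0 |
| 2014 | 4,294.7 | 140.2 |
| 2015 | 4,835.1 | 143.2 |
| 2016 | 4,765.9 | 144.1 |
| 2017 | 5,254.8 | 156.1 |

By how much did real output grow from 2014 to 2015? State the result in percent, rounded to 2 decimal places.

Real output 2014 = 4294.7/1.402 = 3063.27.
Real output 2015 = 4835.1/1.432 = 3376.47.
Change = 3376.47/3063.27 − 1 = 0.1022.

10.22%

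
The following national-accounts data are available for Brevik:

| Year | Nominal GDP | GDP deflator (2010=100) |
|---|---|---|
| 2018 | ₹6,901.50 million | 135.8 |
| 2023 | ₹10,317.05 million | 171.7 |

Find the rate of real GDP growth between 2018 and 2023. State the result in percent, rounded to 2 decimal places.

18.23%

Real GDP 2018 = 6901.50 / 1.358 = 5082.11.
Real GDP 2023 = 10317.05 / 1.717 = 6008.77.
Real growth = 6008.77 / 5082.11 − 1 = 0.1823.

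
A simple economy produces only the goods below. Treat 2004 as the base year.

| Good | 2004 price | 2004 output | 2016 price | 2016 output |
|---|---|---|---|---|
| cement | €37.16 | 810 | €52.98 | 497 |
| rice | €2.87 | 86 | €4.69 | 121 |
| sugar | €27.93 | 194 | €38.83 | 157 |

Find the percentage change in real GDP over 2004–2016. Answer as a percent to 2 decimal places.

Real GDP 2004 = Nominal GDP 2004 = 37.16·810 + 2.87·86 + 27.93·194 = 35764.84.
Real GDP 2016 (at 2004 prices) = 37.16·497 + 2.87·121 + 27.93·157 = 23200.80.
Real growth = 23200.80/35764.84 − 1 = -0.3513.

-35.13%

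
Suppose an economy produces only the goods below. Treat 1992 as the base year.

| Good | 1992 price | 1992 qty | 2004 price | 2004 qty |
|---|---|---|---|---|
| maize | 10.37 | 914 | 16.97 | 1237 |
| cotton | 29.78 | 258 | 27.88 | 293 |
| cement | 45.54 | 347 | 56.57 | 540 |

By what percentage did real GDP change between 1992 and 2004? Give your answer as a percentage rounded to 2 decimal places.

Real GDP 1992 = Nominal GDP 1992 = 10.37·914 + 29.78·258 + 45.54·347 = 32963.80.
Real GDP 2004 (at 1992 prices) = 10.37·1237 + 29.78·293 + 45.54·540 = 46144.83.
Real growth = 46144.83/32963.80 − 1 = 0.3999.

39.99%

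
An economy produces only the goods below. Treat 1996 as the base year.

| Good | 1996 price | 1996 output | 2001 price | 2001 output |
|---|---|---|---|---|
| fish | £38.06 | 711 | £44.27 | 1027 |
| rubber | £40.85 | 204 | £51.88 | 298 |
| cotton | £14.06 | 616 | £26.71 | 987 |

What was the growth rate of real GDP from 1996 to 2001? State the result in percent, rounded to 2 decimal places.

47.86%

Real GDP 1996 = Nominal GDP 1996 = 38.06·711 + 40.85·204 + 14.06·616 = 44055.02.
Real GDP 2001 (at 1996 prices) = 38.06·1027 + 40.85·298 + 14.06·987 = 65138.14.
Real growth = 65138.14/44055.02 − 1 = 0.4786.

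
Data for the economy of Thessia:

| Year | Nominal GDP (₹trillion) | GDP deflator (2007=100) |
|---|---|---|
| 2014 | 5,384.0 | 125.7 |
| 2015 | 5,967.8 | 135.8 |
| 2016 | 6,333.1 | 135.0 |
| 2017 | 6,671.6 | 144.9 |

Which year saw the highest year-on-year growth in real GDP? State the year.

2016

2015: real = 5967.8/1.358 = 4394.55; growth vs 2014 (4283.21) = 2.60%.
2016: real = 6333.1/1.350 = 4691.19; growth vs 2015 (4394.55) = 6.75%.
2017: real = 6671.6/1.449 = 4604.28; growth vs 2016 (4691.19) = -1.85%.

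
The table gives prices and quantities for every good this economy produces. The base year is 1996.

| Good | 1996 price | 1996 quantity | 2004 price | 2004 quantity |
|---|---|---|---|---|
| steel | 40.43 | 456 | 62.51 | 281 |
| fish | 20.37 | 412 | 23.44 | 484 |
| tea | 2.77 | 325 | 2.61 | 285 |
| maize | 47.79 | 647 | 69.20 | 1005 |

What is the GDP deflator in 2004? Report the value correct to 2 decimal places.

Nominal GDP 2004 = 62.51·281 + 23.44·484 + 2.61·285 + 69.20·1005 = 99200.12.
Real GDP 2004 (at 1996 prices) = 40.43·281 + 20.37·484 + 2.77·285 + 47.79·1005 = 70038.31.
Deflator = Nominal/Real × 100 = 99200.12/70038.31 × 100 = 141.637.

141.64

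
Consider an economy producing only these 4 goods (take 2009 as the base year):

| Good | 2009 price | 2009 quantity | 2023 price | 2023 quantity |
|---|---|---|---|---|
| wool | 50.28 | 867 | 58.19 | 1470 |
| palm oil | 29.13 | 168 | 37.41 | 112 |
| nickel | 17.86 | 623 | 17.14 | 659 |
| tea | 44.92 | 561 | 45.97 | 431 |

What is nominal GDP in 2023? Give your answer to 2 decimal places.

Nominal GDP 2023 = Σ (p_2023 × q_2023) = 58.19·1470 + 37.41·112 + 17.14·659 + 45.97·431 = 120837.55.

120837.55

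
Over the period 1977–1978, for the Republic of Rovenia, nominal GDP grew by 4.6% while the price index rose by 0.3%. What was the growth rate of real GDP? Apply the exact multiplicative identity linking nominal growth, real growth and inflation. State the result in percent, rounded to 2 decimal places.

4.29%

(1 + g_nom) = (1 + g_real)(1 + π), so g_real = 1.0460 / 1.0030 − 1 = 0.04287.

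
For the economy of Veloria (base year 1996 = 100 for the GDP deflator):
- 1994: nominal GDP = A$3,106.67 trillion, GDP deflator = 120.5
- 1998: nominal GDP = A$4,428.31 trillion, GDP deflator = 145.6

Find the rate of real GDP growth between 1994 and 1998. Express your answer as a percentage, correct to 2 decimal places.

Deflate each year: 1994 → 3106.67/1.205 = 2578.15; 1998 → 4428.31/1.456 = 3041.42.
So real GDP changed by 3041.42/2578.15 − 1 = 0.1797, i.e. 17.97%.

17.97%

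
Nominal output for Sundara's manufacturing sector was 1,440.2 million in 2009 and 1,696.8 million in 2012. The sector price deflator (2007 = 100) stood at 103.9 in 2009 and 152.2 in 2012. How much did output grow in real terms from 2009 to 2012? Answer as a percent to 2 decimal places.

Deflate each year: 2009 → 1440.2/1.039 = 1386.14; 2012 → 1696.8/1.522 = 1114.85.
So real output changed by 1114.85/1386.14 − 1 = -0.1957, i.e. -19.57%.

-19.57%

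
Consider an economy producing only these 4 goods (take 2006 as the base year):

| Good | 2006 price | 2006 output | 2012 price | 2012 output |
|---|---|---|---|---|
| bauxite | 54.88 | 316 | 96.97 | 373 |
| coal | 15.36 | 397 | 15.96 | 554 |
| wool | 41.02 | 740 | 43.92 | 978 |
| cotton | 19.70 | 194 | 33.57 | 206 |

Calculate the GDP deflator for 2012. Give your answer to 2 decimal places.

Nominal GDP 2012 = 96.97·373 + 15.96·554 + 43.92·978 + 33.57·206 = 94880.83.
Real GDP 2012 (at 2006 prices) = 54.88·373 + 15.36·554 + 41.02·978 + 19.70·206 = 73155.44.
Deflator = Nominal/Real × 100 = 94880.83/73155.44 × 100 = 129.698.

129.70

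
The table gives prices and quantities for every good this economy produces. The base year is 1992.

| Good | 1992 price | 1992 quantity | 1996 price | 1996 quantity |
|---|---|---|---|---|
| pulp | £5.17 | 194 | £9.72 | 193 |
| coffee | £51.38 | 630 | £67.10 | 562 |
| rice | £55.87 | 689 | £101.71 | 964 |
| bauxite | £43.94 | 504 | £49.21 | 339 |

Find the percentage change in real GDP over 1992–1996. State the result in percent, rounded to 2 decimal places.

4.91%

Real GDP 1992 = Nominal GDP 1992 = 5.17·194 + 51.38·630 + 55.87·689 + 43.94·504 = 94012.57.
Real GDP 1996 (at 1992 prices) = 5.17·193 + 51.38·562 + 55.87·964 + 43.94·339 = 98627.71.
Real growth = 98627.71/94012.57 − 1 = 0.0491.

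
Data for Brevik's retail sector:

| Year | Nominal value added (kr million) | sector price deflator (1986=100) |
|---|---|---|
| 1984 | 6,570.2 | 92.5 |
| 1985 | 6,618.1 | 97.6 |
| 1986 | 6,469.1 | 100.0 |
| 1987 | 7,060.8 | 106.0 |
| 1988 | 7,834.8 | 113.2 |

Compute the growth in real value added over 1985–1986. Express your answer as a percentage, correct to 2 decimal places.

Real value added 1985 = 6618.1/0.976 = 6780.84.
Real value added 1986 = 6469.1/1.000 = 6469.10.
Change = 6469.10/6780.84 − 1 = -0.0460.

-4.60%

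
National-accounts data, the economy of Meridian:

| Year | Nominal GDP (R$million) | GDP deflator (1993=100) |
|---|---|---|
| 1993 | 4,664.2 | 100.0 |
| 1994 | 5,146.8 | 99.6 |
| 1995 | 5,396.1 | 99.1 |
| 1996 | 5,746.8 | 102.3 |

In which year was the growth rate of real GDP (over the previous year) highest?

1994: real = 5146.8/0.996 = 5167.47; growth vs 1993 (4664.20) = 10.79%.
1995: real = 5396.1/0.991 = 5445.11; growth vs 1994 (5167.47) = 5.37%.
1996: real = 5746.8/1.023 = 5617.60; growth vs 1995 (5445.11) = 3.17%.

1994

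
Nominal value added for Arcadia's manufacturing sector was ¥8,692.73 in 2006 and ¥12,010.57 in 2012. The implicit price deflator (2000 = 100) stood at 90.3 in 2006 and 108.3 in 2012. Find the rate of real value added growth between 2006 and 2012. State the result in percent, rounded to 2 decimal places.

Real value added 2006 = 8692.73 / 0.903 = 9626.50.
Real value added 2012 = 12010.57 / 1.083 = 11090.09.
Real growth = 11090.09 / 9626.50 − 1 = 0.1520.

15.20%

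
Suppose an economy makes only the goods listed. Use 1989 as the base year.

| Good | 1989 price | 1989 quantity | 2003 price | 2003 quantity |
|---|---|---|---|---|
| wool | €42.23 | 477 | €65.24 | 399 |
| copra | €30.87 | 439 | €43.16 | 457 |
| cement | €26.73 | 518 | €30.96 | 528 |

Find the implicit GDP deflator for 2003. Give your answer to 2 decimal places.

Nominal GDP 2003 = 65.24·399 + 43.16·457 + 30.96·528 = 62101.76.
Real GDP 2003 (at 1989 prices) = 42.23·399 + 30.87·457 + 26.73·528 = 45070.80.
Deflator = Nominal/Real × 100 = 62101.76/45070.80 × 100 = 137.787.

137.79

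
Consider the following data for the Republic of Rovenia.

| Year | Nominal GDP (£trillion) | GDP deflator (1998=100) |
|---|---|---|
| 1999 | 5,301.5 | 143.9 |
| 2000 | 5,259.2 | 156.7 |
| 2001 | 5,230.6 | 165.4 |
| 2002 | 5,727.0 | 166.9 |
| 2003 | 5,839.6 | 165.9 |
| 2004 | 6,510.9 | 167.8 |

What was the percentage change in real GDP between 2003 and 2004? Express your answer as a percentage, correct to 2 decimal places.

10.23%

Real GDP 2003 = 5839.6/1.659 = 3519.95.
Real GDP 2004 = 6510.9/1.678 = 3880.15.
Change = 3880.15/3519.95 − 1 = 0.1023.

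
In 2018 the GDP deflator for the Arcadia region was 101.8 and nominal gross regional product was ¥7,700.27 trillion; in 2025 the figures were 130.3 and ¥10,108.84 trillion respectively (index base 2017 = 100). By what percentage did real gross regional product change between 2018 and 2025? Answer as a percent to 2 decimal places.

Deflate each year: 2018 → 7700.27/1.018 = 7564.12; 2025 → 10108.84/1.303 = 7758.13.
So real gross regional product changed by 7758.13/7564.12 − 1 = 0.0256, i.e. 2.56%.

2.56%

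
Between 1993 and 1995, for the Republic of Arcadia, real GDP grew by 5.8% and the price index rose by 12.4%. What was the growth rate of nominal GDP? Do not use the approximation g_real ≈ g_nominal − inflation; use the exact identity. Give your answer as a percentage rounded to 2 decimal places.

(1 + g_nom) = (1 + g_real)(1 + π) = 1.0580 × 1.1240 = 1.18919.

18.92%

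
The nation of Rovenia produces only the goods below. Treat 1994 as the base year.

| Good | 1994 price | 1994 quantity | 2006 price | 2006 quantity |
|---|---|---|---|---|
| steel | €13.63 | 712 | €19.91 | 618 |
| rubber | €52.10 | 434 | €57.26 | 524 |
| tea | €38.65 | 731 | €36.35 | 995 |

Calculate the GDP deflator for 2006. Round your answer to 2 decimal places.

105.79

Nominal GDP 2006 = 19.91·618 + 57.26·524 + 36.35·995 = 78476.87.
Real GDP 2006 (at 1994 prices) = 13.63·618 + 52.10·524 + 38.65·995 = 74180.49.
Deflator = Nominal/Real × 100 = 78476.87/74180.49 × 100 = 105.792.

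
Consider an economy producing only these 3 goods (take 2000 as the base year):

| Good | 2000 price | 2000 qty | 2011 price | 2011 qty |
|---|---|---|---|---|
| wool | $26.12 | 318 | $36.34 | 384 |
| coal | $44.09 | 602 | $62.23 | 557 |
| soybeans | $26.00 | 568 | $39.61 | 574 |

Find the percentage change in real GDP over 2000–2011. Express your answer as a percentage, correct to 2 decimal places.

-0.21%

Real GDP 2000 = Nominal GDP 2000 = 26.12·318 + 44.09·602 + 26.00·568 = 49616.34.
Real GDP 2011 (at 2000 prices) = 26.12·384 + 44.09·557 + 26.00·574 = 49512.21.
Real growth = 49512.21/49616.34 − 1 = -0.0021.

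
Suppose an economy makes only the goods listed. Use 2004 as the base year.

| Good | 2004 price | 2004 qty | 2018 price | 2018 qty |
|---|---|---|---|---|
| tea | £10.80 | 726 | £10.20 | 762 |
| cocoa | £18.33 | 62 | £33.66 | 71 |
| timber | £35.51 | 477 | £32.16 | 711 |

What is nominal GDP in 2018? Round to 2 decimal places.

Nominal GDP 2018 = Σ (p_2018 × q_2018) = 10.20·762 + 33.66·71 + 32.16·711 = 33028.02.

£33028.02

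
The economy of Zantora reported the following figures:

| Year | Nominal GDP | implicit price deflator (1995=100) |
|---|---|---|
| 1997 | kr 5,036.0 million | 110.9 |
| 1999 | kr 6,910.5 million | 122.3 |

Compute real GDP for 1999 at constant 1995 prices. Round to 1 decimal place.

Real GDP = Nominal / (implicit price deflator/100) = 6910.5 / 1.223 = 5650.45.

kr 5,650.4 million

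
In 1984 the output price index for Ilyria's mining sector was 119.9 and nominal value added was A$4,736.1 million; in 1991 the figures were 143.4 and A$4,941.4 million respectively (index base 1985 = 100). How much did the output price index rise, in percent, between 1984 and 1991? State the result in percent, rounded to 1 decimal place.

19.6%

Price-level change = 143.4 / 119.9 − 1 = 0.1960.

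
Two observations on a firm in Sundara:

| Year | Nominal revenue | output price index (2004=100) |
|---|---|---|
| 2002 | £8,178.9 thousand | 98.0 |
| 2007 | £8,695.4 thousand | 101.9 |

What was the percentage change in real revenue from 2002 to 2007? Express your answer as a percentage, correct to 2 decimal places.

2.25%

Real revenue 2002 = 8178.9 / 0.980 = 8345.82.
Real revenue 2007 = 8695.4 / 1.019 = 8533.27.
Real growth = 8533.27 / 8345.82 − 1 = 0.0225.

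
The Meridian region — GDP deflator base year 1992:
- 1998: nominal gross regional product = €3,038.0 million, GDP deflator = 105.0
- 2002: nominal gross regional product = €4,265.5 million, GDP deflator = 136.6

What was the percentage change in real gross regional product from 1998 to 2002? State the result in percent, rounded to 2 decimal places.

Deflate each year: 1998 → 3038.0/1.050 = 2893.33; 2002 → 4265.5/1.366 = 3122.62.
So real gross regional product changed by 3122.62/2893.33 − 1 = 0.0792, i.e. 7.92%.

7.92%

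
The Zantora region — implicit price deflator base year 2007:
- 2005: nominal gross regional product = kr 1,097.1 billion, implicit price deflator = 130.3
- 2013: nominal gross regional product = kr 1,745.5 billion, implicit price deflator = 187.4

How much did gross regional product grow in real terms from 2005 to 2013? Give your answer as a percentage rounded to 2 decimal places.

10.62%

Deflate each year: 2005 → 1097.1/1.303 = 841.98; 2013 → 1745.5/1.874 = 931.43.
So real gross regional product changed by 931.43/841.98 − 1 = 0.1062, i.e. 10.62%.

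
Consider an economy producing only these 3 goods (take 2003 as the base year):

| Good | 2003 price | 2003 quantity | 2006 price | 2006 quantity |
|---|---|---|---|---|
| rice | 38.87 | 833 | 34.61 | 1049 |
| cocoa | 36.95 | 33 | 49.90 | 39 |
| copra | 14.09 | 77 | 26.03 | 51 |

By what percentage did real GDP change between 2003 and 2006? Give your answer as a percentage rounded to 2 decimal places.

Real GDP 2003 = Nominal GDP 2003 = 38.87·833 + 36.95·33 + 14.09·77 = 34682.99.
Real GDP 2006 (at 2003 prices) = 38.87·1049 + 36.95·39 + 14.09·51 = 42934.27.
Real growth = 42934.27/34682.99 − 1 = 0.2379.

23.79%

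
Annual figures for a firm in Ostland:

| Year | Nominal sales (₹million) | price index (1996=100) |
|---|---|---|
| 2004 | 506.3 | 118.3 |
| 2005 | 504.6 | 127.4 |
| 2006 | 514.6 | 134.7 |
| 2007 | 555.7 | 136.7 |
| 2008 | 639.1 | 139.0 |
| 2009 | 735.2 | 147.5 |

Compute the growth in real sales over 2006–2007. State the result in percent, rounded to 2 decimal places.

6.41%

Real sales 2006 = 514.6/1.347 = 382.03.
Real sales 2007 = 555.7/1.367 = 406.51.
Change = 406.51/382.03 − 1 = 0.0641.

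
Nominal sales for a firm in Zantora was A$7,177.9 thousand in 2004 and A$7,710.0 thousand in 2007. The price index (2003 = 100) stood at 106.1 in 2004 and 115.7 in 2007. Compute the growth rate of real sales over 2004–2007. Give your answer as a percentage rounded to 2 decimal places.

Real sales 2004 = 7177.9 / 1.061 = 6765.22.
Real sales 2007 = 7710.0 / 1.157 = 6663.79.
Real growth = 6663.79 / 6765.22 − 1 = -0.0150.

-1.50%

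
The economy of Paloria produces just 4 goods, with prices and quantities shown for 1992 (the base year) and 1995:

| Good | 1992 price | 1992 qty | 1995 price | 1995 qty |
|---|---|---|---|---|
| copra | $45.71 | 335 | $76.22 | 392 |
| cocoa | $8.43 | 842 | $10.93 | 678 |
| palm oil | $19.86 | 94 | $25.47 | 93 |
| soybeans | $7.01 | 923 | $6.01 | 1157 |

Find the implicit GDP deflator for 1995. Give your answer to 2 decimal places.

138.76

Nominal GDP 1995 = 76.22·392 + 10.93·678 + 25.47·93 + 6.01·1157 = 46611.06.
Real GDP 1995 (at 1992 prices) = 45.71·392 + 8.43·678 + 19.86·93 + 7.01·1157 = 33591.41.
Deflator = Nominal/Real × 100 = 46611.06/33591.41 × 100 = 138.759.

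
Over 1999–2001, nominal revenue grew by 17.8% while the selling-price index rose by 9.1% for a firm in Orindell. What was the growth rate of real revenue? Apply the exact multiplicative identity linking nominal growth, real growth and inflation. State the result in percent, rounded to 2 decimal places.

7.97%

(1 + g_nom) = (1 + g_real)(1 + π), so g_real = 1.1780 / 1.0910 − 1 = 0.07974.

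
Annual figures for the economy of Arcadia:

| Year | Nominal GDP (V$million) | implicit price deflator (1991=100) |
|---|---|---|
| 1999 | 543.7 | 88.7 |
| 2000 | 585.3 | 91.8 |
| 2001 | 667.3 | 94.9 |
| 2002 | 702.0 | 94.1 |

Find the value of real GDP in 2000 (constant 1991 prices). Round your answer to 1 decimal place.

Real GDP 2000 = 585.3 / 0.918 = 637.58.

V$637.6 million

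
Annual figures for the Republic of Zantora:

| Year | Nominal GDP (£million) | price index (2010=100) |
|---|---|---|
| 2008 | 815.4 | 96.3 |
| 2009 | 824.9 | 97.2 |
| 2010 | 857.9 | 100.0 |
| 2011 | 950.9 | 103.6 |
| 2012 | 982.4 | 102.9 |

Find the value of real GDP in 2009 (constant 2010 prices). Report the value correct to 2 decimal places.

£848.66 million

Real GDP 2009 = 824.9 / 0.972 = 848.66.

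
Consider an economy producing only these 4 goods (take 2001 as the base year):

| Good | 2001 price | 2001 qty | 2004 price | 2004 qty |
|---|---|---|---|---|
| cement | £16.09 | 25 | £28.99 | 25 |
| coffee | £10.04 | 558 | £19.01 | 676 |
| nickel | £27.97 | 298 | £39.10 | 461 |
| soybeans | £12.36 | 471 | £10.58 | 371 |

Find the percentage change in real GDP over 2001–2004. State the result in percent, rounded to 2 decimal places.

Real GDP 2001 = Nominal GDP 2001 = 16.09·25 + 10.04·558 + 27.97·298 + 12.36·471 = 20161.19.
Real GDP 2004 (at 2001 prices) = 16.09·25 + 10.04·676 + 27.97·461 + 12.36·371 = 24669.02.
Real growth = 24669.02/20161.19 − 1 = 0.2236.

22.36%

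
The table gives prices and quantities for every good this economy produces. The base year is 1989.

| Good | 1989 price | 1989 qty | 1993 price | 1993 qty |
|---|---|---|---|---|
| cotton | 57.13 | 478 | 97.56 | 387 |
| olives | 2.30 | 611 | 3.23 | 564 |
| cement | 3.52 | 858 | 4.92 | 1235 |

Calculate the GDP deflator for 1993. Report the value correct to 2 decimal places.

164.50

Nominal GDP 1993 = 97.56·387 + 3.23·564 + 4.92·1235 = 45653.64.
Real GDP 1993 (at 1989 prices) = 57.13·387 + 2.30·564 + 3.52·1235 = 27753.71.
Deflator = Nominal/Real × 100 = 45653.64/27753.71 × 100 = 164.496.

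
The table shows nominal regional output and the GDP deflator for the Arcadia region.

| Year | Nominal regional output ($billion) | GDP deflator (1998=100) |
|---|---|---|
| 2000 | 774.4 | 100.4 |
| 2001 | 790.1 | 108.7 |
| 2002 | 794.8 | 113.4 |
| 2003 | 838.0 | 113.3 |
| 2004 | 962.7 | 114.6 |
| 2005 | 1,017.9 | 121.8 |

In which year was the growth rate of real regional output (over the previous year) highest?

2004

2001: real = 790.1/1.087 = 726.86; growth vs 2000 (771.31) = -5.76%.
2002: real = 794.8/1.134 = 700.88; growth vs 2001 (726.86) = -3.57%.
2003: real = 838.0/1.133 = 739.63; growth vs 2002 (700.88) = 5.53%.
2004: real = 962.7/1.146 = 840.05; growth vs 2003 (739.63) = 13.58%.
2005: real = 1017.9/1.218 = 835.71; growth vs 2004 (840.05) = -0.52%.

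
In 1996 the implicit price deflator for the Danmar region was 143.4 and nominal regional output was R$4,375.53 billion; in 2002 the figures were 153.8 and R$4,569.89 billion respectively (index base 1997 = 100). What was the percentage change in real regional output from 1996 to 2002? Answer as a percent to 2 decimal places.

-2.62%

Real regional output 1996 = 4375.53 / 1.434 = 3051.28.
Real regional output 2002 = 4569.89 / 1.538 = 2971.32.
Real growth = 2971.32 / 3051.28 − 1 = -0.0262.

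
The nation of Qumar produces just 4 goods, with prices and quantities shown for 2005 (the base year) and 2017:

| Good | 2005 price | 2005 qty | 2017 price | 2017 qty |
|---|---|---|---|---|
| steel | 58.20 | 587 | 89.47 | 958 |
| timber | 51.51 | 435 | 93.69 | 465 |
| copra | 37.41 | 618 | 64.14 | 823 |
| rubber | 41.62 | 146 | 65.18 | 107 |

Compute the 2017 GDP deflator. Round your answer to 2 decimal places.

Nominal GDP 2017 = 89.47·958 + 93.69·465 + 64.14·823 + 65.18·107 = 189039.59.
Real GDP 2017 (at 2005 prices) = 58.20·958 + 51.51·465 + 37.41·823 + 41.62·107 = 114949.52.
Deflator = Nominal/Real × 100 = 189039.59/114949.52 × 100 = 164.454.

164.45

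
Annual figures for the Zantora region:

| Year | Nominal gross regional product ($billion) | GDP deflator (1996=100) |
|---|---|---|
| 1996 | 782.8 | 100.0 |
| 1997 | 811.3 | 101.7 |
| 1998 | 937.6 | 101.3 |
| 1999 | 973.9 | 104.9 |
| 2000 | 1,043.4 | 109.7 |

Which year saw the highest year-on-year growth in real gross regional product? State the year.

1998

1997: real = 811.3/1.017 = 797.74; growth vs 1996 (782.80) = 1.91%.
1998: real = 937.6/1.013 = 925.57; growth vs 1997 (797.74) = 16.02%.
1999: real = 973.9/1.049 = 928.41; growth vs 1998 (925.57) = 0.31%.
2000: real = 1043.4/1.097 = 951.14; growth vs 1999 (928.41) = 2.45%.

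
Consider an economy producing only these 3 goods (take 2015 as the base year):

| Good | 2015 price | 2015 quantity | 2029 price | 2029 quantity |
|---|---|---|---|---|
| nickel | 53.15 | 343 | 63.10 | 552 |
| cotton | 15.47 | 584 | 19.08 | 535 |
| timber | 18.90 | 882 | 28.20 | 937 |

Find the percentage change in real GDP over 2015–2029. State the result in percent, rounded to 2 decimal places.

Real GDP 2015 = Nominal GDP 2015 = 53.15·343 + 15.47·584 + 18.90·882 = 43934.73.
Real GDP 2029 (at 2015 prices) = 53.15·552 + 15.47·535 + 18.90·937 = 55324.55.
Real growth = 55324.55/43934.73 − 1 = 0.2592.

25.92%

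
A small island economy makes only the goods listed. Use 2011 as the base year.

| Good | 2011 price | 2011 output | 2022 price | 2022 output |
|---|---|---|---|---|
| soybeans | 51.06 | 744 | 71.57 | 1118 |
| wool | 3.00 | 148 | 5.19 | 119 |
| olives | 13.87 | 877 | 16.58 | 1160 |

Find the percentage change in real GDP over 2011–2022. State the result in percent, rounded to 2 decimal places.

45.33%

Real GDP 2011 = Nominal GDP 2011 = 51.06·744 + 3.00·148 + 13.87·877 = 50596.63.
Real GDP 2022 (at 2011 prices) = 51.06·1118 + 3.00·119 + 13.87·1160 = 73531.28.
Real growth = 73531.28/50596.63 − 1 = 0.4533.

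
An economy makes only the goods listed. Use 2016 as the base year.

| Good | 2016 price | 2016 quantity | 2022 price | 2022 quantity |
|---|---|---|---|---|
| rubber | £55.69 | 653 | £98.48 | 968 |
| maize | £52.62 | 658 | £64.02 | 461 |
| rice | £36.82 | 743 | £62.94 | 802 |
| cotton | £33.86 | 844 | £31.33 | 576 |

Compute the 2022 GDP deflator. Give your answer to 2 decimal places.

152.02

Nominal GDP 2022 = 98.48·968 + 64.02·461 + 62.94·802 + 31.33·576 = 193365.82.
Real GDP 2022 (at 2016 prices) = 55.69·968 + 52.62·461 + 36.82·802 + 33.86·576 = 127198.74.
Deflator = Nominal/Real × 100 = 193365.82/127198.74 × 100 = 152.019.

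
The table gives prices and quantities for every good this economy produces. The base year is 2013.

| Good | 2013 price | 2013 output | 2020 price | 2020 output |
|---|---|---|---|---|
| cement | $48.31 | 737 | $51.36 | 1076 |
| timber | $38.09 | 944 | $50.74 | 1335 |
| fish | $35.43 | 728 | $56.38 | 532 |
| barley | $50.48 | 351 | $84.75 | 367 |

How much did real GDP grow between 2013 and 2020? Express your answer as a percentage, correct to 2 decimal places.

Real GDP 2013 = Nominal GDP 2013 = 48.31·737 + 38.09·944 + 35.43·728 + 50.48·351 = 115072.95.
Real GDP 2020 (at 2013 prices) = 48.31·1076 + 38.09·1335 + 35.43·532 + 50.48·367 = 140206.63.
Real growth = 140206.63/115072.95 − 1 = 0.2184.

21.84%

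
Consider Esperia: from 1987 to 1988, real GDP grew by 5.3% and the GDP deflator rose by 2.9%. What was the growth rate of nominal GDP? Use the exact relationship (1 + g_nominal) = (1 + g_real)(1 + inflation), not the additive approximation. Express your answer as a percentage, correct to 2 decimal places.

8.35%

(1 + g_nom) = (1 + g_real)(1 + π) = 1.0530 × 1.0290 = 1.08354.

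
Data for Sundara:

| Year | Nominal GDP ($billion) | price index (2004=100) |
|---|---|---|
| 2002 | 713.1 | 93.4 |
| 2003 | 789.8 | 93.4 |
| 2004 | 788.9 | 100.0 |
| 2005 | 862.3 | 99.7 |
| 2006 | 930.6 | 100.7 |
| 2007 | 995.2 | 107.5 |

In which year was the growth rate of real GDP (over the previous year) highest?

2003

2003: real = 789.8/0.934 = 845.61; growth vs 2002 (763.49) = 10.76%.
2004: real = 788.9/1.000 = 788.90; growth vs 2003 (845.61) = -6.71%.
2005: real = 862.3/0.997 = 864.89; growth vs 2004 (788.90) = 9.63%.
2006: real = 930.6/1.007 = 924.13; growth vs 2005 (864.89) = 6.85%.
2007: real = 995.2/1.075 = 925.77; growth vs 2006 (924.13) = 0.18%.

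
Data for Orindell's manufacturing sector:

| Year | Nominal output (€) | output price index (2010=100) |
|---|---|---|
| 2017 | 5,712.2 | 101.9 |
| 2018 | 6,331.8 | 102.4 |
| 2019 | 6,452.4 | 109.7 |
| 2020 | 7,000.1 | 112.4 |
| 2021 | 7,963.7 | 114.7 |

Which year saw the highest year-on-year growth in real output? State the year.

2021

2018: real = 6331.8/1.024 = 6183.40; growth vs 2017 (5605.69) = 10.31%.
2019: real = 6452.4/1.097 = 5881.86; growth vs 2018 (6183.40) = -4.88%.
2020: real = 7000.1/1.124 = 6227.85; growth vs 2019 (5881.86) = 5.88%.
2021: real = 7963.7/1.147 = 6943.07; growth vs 2020 (6227.85) = 11.48%.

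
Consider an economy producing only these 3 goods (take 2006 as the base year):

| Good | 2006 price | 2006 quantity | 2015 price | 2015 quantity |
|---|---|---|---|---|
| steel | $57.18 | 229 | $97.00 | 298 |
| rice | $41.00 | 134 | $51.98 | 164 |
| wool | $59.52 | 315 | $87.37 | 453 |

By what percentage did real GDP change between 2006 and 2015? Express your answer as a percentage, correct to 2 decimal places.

35.86%

Real GDP 2006 = Nominal GDP 2006 = 57.18·229 + 41.00·134 + 59.52·315 = 37337.02.
Real GDP 2015 (at 2006 prices) = 57.18·298 + 41.00·164 + 59.52·453 = 50726.20.
Real growth = 50726.20/37337.02 − 1 = 0.3586.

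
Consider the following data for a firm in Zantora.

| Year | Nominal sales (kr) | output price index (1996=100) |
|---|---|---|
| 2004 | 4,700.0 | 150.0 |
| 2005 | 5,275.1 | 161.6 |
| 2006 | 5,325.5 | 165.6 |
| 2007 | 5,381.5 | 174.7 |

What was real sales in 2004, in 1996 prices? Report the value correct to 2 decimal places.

Real sales 2004 = 4700.0 / 1.500 = 3133.33.

kr 3,133.33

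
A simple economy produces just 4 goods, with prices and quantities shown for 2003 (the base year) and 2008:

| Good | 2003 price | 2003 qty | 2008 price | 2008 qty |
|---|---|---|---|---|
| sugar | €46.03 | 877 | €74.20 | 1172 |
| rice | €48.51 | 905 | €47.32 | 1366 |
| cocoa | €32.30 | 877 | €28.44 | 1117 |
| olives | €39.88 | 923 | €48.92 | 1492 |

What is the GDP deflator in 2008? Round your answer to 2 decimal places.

118.80

Nominal GDP 2008 = 74.20·1172 + 47.32·1366 + 28.44·1117 + 48.92·1492 = 256357.64.
Real GDP 2008 (at 2003 prices) = 46.03·1172 + 48.51·1366 + 32.30·1117 + 39.88·1492 = 215791.88.
Deflator = Nominal/Real × 100 = 256357.64/215791.88 × 100 = 118.799.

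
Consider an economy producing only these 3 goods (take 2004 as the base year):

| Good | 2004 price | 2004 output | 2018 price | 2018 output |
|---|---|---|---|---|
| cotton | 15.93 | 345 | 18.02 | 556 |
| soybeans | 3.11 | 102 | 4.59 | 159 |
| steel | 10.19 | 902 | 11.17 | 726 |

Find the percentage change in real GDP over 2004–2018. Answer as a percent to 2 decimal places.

11.63%

Real GDP 2004 = Nominal GDP 2004 = 15.93·345 + 3.11·102 + 10.19·902 = 15004.45.
Real GDP 2018 (at 2004 prices) = 15.93·556 + 3.11·159 + 10.19·726 = 16749.51.
Real growth = 16749.51/15004.45 − 1 = 0.1163.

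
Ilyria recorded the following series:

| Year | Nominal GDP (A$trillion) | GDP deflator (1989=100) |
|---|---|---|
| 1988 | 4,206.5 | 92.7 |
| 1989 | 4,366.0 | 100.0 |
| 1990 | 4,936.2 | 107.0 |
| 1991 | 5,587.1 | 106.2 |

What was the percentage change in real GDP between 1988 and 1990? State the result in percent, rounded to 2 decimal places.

Real GDP 1988 = 4206.5/0.927 = 4537.76.
Real GDP 1990 = 4936.2/1.070 = 4613.27.
Change = 4613.27/4537.76 − 1 = 0.0166.

1.66%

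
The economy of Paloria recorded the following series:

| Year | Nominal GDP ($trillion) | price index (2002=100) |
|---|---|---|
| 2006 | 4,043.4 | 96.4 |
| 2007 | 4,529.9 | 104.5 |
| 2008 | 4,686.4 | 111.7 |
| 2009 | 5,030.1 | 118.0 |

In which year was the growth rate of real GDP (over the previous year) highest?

2007: real = 4529.9/1.045 = 4334.83; growth vs 2006 (4194.40) = 3.35%.
2008: real = 4686.4/1.117 = 4195.52; growth vs 2007 (4334.83) = -3.21%.
2009: real = 5030.1/1.180 = 4262.80; growth vs 2008 (4195.52) = 1.60%.

2007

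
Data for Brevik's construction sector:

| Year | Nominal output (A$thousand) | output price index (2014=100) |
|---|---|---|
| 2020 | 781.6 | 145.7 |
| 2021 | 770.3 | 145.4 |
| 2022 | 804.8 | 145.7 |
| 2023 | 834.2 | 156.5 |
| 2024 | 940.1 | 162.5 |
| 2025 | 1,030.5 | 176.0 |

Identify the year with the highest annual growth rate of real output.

2021: real = 770.3/1.454 = 529.78; growth vs 2020 (536.44) = -1.24%.
2022: real = 804.8/1.457 = 552.37; growth vs 2021 (529.78) = 4.26%.
2023: real = 834.2/1.565 = 533.04; growth vs 2022 (552.37) = -3.50%.
2024: real = 940.1/1.625 = 578.52; growth vs 2023 (533.04) = 8.53%.
2025: real = 1030.5/1.760 = 585.51; growth vs 2024 (578.52) = 1.21%.

2024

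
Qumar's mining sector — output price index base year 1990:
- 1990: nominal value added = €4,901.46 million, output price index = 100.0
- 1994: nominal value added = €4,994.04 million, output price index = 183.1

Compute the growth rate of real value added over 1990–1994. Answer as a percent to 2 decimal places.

-44.35%

Deflate each year: 1990 → 4901.46/1.000 = 4901.46; 1994 → 4994.04/1.831 = 2727.49.
So real value added changed by 2727.49/4901.46 − 1 = -0.4435, i.e. -44.35%.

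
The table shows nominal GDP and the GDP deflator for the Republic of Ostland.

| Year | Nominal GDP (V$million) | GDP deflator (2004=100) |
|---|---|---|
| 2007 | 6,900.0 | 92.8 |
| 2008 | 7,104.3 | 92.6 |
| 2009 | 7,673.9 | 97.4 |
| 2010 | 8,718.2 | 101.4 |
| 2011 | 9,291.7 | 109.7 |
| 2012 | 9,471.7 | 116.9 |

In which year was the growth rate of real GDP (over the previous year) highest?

2008: real = 7104.3/0.926 = 7672.03; growth vs 2007 (7435.34) = 3.18%.
2009: real = 7673.9/0.974 = 7878.75; growth vs 2008 (7672.03) = 2.69%.
2010: real = 8718.2/1.014 = 8597.83; growth vs 2009 (7878.75) = 9.13%.
2011: real = 9291.7/1.097 = 8470.10; growth vs 2010 (8597.83) = -1.49%.
2012: real = 9471.7/1.169 = 8102.40; growth vs 2011 (8470.10) = -4.34%.

2010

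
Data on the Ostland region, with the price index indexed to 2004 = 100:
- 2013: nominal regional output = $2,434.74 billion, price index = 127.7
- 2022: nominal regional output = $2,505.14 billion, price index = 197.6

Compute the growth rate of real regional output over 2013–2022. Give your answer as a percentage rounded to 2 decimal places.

Deflate each year: 2013 → 2434.74/1.277 = 1906.61; 2022 → 2505.14/1.976 = 1267.78.
So real regional output changed by 1267.78/1906.61 − 1 = -0.3351, i.e. -33.51%.

-33.51%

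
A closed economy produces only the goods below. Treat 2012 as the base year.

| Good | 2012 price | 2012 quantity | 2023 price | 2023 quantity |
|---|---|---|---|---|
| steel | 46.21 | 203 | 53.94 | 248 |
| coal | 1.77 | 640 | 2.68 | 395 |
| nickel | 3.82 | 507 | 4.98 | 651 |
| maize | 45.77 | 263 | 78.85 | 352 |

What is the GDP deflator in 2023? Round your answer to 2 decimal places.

Nominal GDP 2023 = 53.94·248 + 2.68·395 + 4.98·651 + 78.85·352 = 45432.90.
Real GDP 2023 (at 2012 prices) = 46.21·248 + 1.77·395 + 3.82·651 + 45.77·352 = 30757.09.
Deflator = Nominal/Real × 100 = 45432.90/30757.09 × 100 = 147.715.

147.72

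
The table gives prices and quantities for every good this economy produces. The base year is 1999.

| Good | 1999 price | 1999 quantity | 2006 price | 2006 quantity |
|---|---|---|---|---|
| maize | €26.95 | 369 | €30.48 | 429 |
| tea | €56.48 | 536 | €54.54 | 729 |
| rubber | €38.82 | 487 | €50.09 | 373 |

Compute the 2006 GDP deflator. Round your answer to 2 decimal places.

Nominal GDP 2006 = 30.48·429 + 54.54·729 + 50.09·373 = 71519.15.
Real GDP 2006 (at 1999 prices) = 26.95·429 + 56.48·729 + 38.82·373 = 67215.33.
Deflator = Nominal/Real × 100 = 71519.15/67215.33 × 100 = 106.403.

106.40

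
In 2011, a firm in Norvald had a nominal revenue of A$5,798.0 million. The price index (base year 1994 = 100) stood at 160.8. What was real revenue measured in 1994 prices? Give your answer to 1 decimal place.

A$3,605.7 million

Real revenue = Nominal / (price index/100) = 5798.0 / 1.608 = 3605.72.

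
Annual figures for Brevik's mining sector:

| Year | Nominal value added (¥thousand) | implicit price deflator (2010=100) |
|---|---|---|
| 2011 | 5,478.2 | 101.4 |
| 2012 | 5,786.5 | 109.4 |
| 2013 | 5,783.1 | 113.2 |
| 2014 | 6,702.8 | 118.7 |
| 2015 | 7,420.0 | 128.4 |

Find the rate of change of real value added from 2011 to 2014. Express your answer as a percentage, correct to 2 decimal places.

Real value added 2011 = 5478.2/1.014 = 5402.56.
Real value added 2014 = 6702.8/1.187 = 5646.84.
Change = 5646.84/5402.56 − 1 = 0.0452.

4.52%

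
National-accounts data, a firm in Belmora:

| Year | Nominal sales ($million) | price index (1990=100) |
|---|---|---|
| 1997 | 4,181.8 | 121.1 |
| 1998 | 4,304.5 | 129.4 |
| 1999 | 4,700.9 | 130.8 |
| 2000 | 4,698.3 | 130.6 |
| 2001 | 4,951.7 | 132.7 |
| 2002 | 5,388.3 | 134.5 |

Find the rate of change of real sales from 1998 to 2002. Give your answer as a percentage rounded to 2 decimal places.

20.43%

Real sales 1998 = 4304.5/1.294 = 3326.51.
Real sales 2002 = 5388.3/1.345 = 4006.17.
Change = 4006.17/3326.51 − 1 = 0.2043.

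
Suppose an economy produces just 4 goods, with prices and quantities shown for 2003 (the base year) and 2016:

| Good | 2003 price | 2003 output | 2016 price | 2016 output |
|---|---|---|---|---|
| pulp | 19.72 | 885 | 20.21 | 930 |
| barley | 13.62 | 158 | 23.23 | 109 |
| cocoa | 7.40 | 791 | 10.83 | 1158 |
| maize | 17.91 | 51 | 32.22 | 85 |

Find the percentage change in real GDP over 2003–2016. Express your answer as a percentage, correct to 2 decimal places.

Real GDP 2003 = Nominal GDP 2003 = 19.72·885 + 13.62·158 + 7.40·791 + 17.91·51 = 26370.97.
Real GDP 2016 (at 2003 prices) = 19.72·930 + 13.62·109 + 7.40·1158 + 17.91·85 = 29915.73.
Real growth = 29915.73/26370.97 − 1 = 0.1344.

13.44%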